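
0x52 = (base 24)3a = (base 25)37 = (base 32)2i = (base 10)82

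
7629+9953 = 17582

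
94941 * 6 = 569646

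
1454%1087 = 367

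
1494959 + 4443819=5938778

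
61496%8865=8306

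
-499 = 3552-4051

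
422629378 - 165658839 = 256970539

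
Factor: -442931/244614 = -1 * 2^(-1) * 3^(-1) * 59^(-1) * 641^1 = -641/354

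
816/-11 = -74 - 2/11 ≈ -74.18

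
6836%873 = 725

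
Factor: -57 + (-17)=-1*2^1*37^1=-74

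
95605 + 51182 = 146787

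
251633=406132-154499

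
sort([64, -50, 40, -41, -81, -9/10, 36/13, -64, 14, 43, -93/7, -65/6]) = [-81, -64, -50, -41, -93/7, -65/6, -9/10, 36/13, 14, 40, 43, 64]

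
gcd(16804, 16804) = 16804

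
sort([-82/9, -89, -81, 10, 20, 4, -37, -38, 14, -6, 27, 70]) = [-89, -81, -38, -37, -82/9, -6, 4, 10, 14, 20, 27, 70]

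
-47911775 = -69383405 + 21471630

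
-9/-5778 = 1/642 ≈ 0.00156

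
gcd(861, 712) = 1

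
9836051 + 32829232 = 42665283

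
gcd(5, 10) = 5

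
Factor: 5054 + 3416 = 2^1 * 5^1 * 7^1 * 11^2 = 8470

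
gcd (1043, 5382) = 1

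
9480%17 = 11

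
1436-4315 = -2879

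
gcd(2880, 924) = 12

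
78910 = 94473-15563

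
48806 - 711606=-662800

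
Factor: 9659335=5^1*7^1*275981^1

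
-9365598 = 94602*(-99)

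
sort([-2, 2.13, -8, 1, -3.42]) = [-8, -3.42, -2, 1, 2.13]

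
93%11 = 5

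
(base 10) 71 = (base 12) 5b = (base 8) 107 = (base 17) 43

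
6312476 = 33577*188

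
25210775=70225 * 359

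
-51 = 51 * (-1)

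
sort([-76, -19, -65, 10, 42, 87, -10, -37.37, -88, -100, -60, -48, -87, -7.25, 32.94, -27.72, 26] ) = [-100, -88, -87, -76, -65, -60, -48, -37.37, -27.72, -19, -10, -7.25, 10, 26, 32.94, 42, 87] 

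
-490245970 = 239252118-729498088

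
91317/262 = 348 + 141/262 ≈ 348.54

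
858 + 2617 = 3475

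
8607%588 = 375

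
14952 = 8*1869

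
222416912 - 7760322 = 214656590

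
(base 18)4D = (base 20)45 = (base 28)31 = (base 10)85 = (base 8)125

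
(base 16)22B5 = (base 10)8885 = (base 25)E5A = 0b10001010110101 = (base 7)34622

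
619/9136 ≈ 0.0678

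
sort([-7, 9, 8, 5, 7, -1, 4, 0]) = [-7, -1, 0, 4, 5, 7, 8, 9]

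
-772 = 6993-7765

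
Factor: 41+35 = 2^2 * 19^1 = 76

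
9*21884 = 196956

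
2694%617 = 226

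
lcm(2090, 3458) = 190190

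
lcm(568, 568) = 568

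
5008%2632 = 2376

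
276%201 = 75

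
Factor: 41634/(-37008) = -1 * 2^(-3) * 3^2 = -9/8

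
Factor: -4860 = -1*2^2*3^5*5^1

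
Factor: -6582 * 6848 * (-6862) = 2^8 * 3^1 * 47^1 * 73^1 * 107^1 * 1097^1 = 309294604032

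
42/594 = 7/99 ≈ 0.0707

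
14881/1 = 14881 = 14881.00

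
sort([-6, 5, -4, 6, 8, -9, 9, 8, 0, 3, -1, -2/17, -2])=[-9, -6, -4, -2, -1, -2/17, 0, 3, 5, 6, 8, 8, 9]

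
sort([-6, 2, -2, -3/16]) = [-6, -2, -3/16, 2]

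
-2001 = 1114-3115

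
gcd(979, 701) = 1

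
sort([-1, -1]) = [-1, -1]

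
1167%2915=1167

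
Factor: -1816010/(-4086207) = 2^1*3^(-4)*5^1*7^1*61^(-1)*827^(-1)*25943^1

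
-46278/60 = -771 - 3/10 = -771.30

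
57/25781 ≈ 0.00221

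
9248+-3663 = 5585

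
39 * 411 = 16029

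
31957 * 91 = 2908087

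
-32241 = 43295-75536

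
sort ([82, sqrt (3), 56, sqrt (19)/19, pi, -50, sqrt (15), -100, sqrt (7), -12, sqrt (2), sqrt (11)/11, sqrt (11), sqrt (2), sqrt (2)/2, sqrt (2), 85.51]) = [-100, -50, -12, sqrt (19)/19, sqrt (11)/11, sqrt (2)/2, sqrt (2), sqrt (2), sqrt (2), sqrt (3), sqrt (7), pi, sqrt (11), sqrt (15), 56, 82, 85.51]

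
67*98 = 6566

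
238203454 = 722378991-484175537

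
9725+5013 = 14738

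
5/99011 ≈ 0.0000505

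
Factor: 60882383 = 60882383^1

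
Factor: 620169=3^1*11^1*18793^1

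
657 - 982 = -325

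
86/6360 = 43/3180 ≈ 0.0135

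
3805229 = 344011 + 3461218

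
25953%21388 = 4565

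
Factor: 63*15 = 3^3*5^1*7^1 = 945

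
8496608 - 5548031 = 2948577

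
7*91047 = 637329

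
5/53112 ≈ 0.0000941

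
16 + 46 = 62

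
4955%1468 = 551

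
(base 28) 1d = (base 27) 1e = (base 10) 41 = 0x29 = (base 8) 51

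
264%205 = 59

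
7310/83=88 + 6/83 ≈ 88.07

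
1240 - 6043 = -4803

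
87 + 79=166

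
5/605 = 1/121 ≈ 0.00826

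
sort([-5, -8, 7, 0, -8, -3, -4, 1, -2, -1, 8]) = [-8, -8, -5, -4, -3, -2, -1, 0, 1, 7, 8]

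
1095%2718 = 1095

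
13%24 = 13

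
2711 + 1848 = 4559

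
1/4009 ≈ 0.000249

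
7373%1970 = 1463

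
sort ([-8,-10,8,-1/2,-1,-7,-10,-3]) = [-10,-10,-8,-7,-3,-1,-1/2,8]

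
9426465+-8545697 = 880768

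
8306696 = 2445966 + 5860730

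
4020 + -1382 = 2638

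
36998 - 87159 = -50161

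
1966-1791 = 175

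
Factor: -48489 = -1*3^1*7^1*2309^1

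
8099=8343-244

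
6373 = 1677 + 4696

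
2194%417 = 109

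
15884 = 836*19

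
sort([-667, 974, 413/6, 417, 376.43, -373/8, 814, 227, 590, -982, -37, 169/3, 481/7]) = [-982, -667, -373/8, -37, 169/3, 481/7, 413/6, 227, 376.43, 417, 590, 814, 974]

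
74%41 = 33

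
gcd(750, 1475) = 25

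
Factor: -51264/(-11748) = 2^4*3^1*11^(-1) = 48/11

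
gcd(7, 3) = 1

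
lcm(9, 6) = 18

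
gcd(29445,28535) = 65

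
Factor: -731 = -1*17^1*43^1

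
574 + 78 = 652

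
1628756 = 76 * 21431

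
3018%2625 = 393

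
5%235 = 5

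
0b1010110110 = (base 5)10234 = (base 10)694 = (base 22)19c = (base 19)1ha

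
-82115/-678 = 121 + 77/678 ≈ 121.11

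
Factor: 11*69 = 3^1*11^1*23^1 = 759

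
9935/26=382 + 3/26 ≈ 382.12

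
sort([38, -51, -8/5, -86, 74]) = [-86, -51, -8/5, 38, 74]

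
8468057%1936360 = 722617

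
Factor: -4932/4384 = -1*2^(-3)*3^2 = -9/8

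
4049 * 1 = 4049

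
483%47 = 13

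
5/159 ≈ 0.0314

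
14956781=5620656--9336125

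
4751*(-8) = -38008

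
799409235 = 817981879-18572644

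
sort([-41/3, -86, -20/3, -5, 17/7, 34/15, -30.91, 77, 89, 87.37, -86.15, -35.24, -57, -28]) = [-86.15, -86, -57, -35.24, -30.91, -28, -41/3, -20/3, -5, 34/15, 17/7, 77, 87.37, 89]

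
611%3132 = 611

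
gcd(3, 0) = 3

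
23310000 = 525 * 44400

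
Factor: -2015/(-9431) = 5^1*13^1*31^1*9431^(-1)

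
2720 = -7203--9923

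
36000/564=63+39/47 ≈ 63.83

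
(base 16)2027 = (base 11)6203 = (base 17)1b83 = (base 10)8231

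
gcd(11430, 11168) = 2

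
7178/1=7178=7178.00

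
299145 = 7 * 42735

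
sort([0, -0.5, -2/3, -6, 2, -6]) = [-6, -6, -2/3, -0.5, 0, 2]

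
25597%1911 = 754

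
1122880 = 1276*880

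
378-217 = 161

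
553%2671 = 553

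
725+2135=2860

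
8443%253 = 94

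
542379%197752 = 146875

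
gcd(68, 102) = 34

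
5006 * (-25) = -125150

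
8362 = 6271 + 2091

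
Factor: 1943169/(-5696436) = -1*2^(-2)*31^(-1)*15313^(-1)*647723^1 = -647723/1898812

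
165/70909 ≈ 0.00233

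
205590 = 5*41118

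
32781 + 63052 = 95833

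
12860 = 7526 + 5334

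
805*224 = 180320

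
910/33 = 27 + 19/33 ≈ 27.58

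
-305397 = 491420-796817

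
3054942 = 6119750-3064808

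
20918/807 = 25 + 743/807 ≈ 25.92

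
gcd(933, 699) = 3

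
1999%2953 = 1999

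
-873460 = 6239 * (-140)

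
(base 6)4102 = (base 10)902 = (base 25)1b2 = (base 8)1606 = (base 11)750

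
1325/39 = 33+38/39 ≈ 33.97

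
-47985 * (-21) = 1007685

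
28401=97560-69159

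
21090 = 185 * 114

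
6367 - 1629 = 4738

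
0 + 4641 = 4641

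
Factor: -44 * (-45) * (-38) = -1 * 2^3 * 3^2 * 5^1 * 11^1 * 19^1 = -75240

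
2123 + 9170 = 11293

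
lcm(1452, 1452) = 1452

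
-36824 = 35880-72704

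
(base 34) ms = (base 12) 548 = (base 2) 1100001000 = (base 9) 1052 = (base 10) 776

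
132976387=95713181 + 37263206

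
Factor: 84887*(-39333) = -1*3^1*7^1*11^1*1873^1*7717^1 = -3338860371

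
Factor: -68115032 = -1*2^3*47^1*181157^1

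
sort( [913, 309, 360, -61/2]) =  [-61/2, 309, 360, 913]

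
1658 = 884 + 774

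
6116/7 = 873+5/7 ≈ 873.71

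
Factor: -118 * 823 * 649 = -1 * 2^1 * 11^1 * 59^2 * 823^1 = -63026986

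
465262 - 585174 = -119912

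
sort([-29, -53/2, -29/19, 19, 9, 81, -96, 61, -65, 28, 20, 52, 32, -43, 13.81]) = [-96, -65, -43, -29, -53/2, -29/19, 9, 13.81, 19, 20, 28, 32, 52, 61, 81]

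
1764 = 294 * 6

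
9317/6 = 1552 + 5/6 ≈ 1552.83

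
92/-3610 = -46/1805≈-0.0255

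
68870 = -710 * (-97)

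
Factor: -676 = -1*2^2*13^2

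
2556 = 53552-50996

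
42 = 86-44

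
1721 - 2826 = -1105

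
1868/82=934/41 ≈ 22.78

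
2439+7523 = 9962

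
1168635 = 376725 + 791910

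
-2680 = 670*(-4)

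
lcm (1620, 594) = 17820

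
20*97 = 1940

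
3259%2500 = 759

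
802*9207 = 7384014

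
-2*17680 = -35360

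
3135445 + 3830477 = 6965922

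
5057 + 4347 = 9404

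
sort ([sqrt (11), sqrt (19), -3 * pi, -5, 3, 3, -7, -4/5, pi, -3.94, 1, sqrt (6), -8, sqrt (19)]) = [-3 * pi, -8, -7, -5, -3.94, -4/5, 1, sqrt (6), 3, 3, pi, sqrt (11), sqrt (19), sqrt (19)]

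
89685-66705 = 22980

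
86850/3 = 28950 = 28950.00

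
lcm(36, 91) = 3276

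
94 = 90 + 4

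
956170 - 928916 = 27254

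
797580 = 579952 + 217628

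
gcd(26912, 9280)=928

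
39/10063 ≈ 0.00388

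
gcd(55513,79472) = 1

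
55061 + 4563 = 59624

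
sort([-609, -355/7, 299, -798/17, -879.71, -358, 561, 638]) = [-879.71, -609, -358, -355/7, -798/17, 299, 561, 638]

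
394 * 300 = 118200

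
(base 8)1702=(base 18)2h8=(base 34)sa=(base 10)962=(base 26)1b0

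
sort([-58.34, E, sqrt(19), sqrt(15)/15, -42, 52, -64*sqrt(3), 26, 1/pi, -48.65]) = [-64*sqrt(3), -58.34, -48.65, -42, sqrt(15)/15, 1/pi, E, sqrt(19), 26, 52]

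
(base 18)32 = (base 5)211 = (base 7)110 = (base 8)70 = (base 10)56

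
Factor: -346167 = -1*3^3*12821^1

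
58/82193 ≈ 0.000706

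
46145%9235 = 9205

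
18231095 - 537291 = 17693804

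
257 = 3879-3622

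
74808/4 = 18702 = 18702.00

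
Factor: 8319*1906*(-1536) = -1*2^10*3^2*47^1*59^1*953^1 = -24354837504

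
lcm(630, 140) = 1260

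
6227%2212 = 1803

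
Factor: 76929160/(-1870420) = -1*2^1*7^1*11^1*41^(-1)*2281^(-1)*24977^1 = -3846458/93521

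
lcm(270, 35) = 1890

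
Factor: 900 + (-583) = 317^1 = 317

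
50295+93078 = 143373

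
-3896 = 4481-8377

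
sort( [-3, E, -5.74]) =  [-5.74, -3, E]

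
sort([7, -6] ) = [-6, 7] 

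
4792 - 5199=-407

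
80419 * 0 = 0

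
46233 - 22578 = 23655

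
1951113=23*84831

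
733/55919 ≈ 0.0131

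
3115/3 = 1038+1/3 ≈ 1038.33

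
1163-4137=-2974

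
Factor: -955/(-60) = 2^(-2)*3^(-1)*191^1 = 191/12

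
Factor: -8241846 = -1*2^1*3^1*31^1*73^1*607^1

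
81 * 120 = 9720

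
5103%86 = 29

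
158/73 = 2 + 12/73≈2.16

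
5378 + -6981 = -1603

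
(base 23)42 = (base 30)34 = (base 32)2u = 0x5e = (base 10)94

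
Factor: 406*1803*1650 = 2^2*3^2*5^2*7^1*11^1*29^1*601^1 = 1207829700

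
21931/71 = 308 + 63/71≈308.89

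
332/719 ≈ 0.462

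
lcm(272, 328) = 11152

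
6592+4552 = 11144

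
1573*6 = 9438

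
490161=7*70023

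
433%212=9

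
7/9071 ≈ 0.000772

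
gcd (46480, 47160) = 40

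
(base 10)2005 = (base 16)7d5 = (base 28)2fh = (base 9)2667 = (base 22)433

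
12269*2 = 24538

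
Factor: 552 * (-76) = -1 * 2^5 * 3^1 * 19^1 * 23^1 = -41952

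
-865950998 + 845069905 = -20881093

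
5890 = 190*31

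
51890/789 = 65 + 605/789 ≈ 65.77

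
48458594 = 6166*7859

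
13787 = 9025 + 4762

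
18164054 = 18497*982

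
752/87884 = 188/21971 ≈ 0.00856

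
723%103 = 2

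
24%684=24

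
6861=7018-157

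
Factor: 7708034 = 2^1*19^1*193^1*1051^1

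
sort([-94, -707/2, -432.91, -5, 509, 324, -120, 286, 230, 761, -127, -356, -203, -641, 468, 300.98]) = [-641, -432.91, -356, -707/2, -203, -127, -120, -94, -5, 230, 286, 300.98, 324, 468, 509, 761]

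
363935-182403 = 181532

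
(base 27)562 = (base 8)7341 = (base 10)3809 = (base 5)110214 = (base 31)3tr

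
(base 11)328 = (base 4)12021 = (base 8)611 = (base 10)393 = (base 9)476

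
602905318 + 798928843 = 1401834161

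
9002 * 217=1953434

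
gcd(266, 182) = 14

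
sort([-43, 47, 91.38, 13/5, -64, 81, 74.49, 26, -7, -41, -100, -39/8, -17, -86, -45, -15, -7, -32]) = [-100, -86, -64, -45, -43, -41, -32, -17, -15, -7, -7, -39/8, 13/5, 26, 47, 74.49, 81, 91.38]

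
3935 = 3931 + 4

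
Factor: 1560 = 2^3 * 3^1 * 5^1 * 13^1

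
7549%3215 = 1119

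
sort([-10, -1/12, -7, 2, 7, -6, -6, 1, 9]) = [-10, -7, -6, -6, -1/12, 1, 2, 7, 9]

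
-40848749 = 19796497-60645246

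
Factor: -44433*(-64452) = 2^2*3^3*41^1*131^1*4937^1 = 2863795716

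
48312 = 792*61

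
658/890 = 329/445 ≈ 0.739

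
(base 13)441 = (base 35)kt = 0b1011011001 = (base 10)729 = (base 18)249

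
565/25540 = 113/5108 ≈ 0.0221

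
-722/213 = -3 - 83/213 ≈ -3.39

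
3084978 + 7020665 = 10105643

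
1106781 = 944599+162182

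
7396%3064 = 1268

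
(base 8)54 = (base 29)1f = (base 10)44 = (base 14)32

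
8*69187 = 553496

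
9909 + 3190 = 13099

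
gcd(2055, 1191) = 3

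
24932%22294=2638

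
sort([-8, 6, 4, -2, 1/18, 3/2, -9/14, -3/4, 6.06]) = [-8, -2, -3/4, -9/14, 1/18, 3/2, 4, 6, 6.06]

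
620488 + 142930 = 763418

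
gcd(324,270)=54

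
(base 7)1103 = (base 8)613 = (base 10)395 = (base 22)hl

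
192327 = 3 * 64109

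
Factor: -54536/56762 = -1*2^2*17^1*101^(-1)*281^(-1)*401^1 = -27268/28381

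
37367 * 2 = 74734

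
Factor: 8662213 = 7^1 * 29^1 * 71^1 * 601^1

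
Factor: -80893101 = -1*3^1*26964367^1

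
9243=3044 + 6199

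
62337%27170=7997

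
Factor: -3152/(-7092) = 2^2 * 3^(-2) = 4/9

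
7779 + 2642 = 10421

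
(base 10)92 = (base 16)5c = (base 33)2q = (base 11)84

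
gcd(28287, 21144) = 3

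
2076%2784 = 2076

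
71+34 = 105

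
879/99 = 8 + 29/33 ≈ 8.88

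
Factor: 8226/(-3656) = -1 * 2^(-2) * 3^2 = -9/4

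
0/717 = 0 = 0.00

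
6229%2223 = 1783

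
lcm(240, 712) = 21360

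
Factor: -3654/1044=-1*2^(-1)*7^1=-7/2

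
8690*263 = 2285470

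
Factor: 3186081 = 3^3*197^1*599^1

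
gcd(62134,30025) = 1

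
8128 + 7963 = 16091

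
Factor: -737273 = -1 * 17^1 * 31^1 * 1399^1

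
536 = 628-92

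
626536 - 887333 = -260797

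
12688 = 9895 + 2793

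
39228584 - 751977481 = -712748897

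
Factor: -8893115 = -1*5^1*7^1*11^1*23099^1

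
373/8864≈0.0421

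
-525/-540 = 35/36 ≈ 0.972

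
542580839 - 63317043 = 479263796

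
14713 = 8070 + 6643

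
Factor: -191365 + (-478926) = -1*53^1*12647^1 = -670291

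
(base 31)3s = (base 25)4l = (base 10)121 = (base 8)171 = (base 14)89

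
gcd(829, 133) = 1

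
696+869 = 1565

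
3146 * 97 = 305162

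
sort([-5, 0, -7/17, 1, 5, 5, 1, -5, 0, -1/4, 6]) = [-5, -5, -7/17, -1/4, 0, 0, 1, 1, 5, 5, 6]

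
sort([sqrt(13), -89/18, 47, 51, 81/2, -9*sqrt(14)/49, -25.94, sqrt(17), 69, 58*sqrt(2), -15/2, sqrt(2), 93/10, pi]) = [-25.94, -15/2, -89/18, -9*sqrt(14)/49, sqrt(2), pi, sqrt(13), sqrt(17), 93/10, 81/2, 47, 51, 69, 58*sqrt(2)]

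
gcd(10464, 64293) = 3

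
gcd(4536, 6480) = 648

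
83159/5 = 16631+4/5 = 16631.80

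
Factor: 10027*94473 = 3^3*37^1*271^1*3499^1 = 947280771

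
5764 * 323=1861772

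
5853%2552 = 749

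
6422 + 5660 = 12082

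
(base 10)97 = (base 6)241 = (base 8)141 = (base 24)41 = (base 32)31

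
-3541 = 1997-5538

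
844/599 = 1 + 245/599 ≈ 1.41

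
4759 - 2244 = 2515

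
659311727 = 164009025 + 495302702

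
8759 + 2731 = 11490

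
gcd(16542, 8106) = 6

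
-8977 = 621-9598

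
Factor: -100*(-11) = 2^2*5^2*11^1 = 1100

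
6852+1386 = 8238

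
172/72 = 2 + 7/18 ≈ 2.39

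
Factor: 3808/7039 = 2^5*7^1*17^1*7039^ (-1)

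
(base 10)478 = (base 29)ge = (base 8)736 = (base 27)hj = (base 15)21d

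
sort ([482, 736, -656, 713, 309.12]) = [-656, 309.12, 482, 713, 736]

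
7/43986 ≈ 0.000159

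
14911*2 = 29822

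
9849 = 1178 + 8671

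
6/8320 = 3/4160 ≈ 0.000721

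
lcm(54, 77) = 4158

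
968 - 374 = 594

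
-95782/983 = -97 - 431/983 ≈ -97.44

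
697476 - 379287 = 318189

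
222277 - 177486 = 44791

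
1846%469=439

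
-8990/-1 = 8990 = 8990.00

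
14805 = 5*2961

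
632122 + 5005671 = 5637793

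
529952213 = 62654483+467297730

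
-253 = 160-413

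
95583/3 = 31861 = 31861.00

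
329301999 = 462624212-133322213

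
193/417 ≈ 0.463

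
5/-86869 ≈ -0.0000576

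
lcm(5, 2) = 10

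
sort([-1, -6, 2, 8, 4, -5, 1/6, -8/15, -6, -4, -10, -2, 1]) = [-10, -6, -6, -5, -4, -2, -1, -8/15, 1/6, 1, 2, 4, 8]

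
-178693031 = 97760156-276453187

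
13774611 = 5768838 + 8005773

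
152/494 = 4/13 ≈ 0.308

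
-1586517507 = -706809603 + -879707904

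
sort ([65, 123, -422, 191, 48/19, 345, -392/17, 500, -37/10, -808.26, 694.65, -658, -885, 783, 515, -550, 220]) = [-885, -808.26, -658, -550, -422, -392/17, -37/10, 48/19, 65, 123, 191, 220, 345, 500, 515, 694.65, 783]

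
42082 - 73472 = -31390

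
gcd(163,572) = 1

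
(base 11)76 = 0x53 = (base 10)83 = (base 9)102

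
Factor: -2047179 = -1*3^1*47^1*14519^1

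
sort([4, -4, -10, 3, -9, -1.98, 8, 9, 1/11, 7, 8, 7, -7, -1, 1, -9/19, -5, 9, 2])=[-10, -9, -7, -5, -4, -1.98, -1, -9/19, 1/11, 1, 2, 3, 4, 7, 7, 8, 8, 9, 9]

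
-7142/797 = -8 - 766/797 ≈ -8.96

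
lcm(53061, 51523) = 3555087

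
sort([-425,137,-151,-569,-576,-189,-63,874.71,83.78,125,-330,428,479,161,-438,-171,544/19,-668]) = [-668,-576,-569,-438,-425,-330,-189,-171,-151,-63,544/19,83.78,125,137,161,428,479,874.71]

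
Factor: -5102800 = -1*2^4*5^2*12757^1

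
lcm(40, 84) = 840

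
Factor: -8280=-1*2^3*3^2*5^1*23^1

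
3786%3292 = 494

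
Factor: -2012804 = -1*2^2*137^1*3673^1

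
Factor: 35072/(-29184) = -1 * 2^(-1) * 3^(-1) * 19^(-1) * 137^1 = -137/114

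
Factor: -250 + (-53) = -1*3^1*101^1 = -303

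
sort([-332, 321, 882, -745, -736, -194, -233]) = [-745, -736, -332, -233, -194, 321, 882]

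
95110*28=2663080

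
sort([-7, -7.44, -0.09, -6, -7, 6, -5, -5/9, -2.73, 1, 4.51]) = [-7.44, -7, -7, -6, -5, -2.73, -5/9, -0.09, 1, 4.51, 6]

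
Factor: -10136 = -1*2^3*7^1*181^1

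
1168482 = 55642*21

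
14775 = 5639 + 9136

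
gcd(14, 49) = 7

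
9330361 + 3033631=12363992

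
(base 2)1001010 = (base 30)2e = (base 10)74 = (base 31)2c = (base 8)112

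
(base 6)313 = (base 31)3o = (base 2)1110101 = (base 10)117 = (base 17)6f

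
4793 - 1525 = 3268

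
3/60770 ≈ 0.0000494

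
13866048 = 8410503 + 5455545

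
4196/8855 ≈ 0.474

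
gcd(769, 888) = 1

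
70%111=70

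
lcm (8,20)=40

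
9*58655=527895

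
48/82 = 24/41 ≈ 0.585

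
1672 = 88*19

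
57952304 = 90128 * 643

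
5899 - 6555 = -656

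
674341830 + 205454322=879796152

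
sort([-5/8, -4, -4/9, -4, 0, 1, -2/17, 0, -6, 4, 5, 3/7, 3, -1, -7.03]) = [-7.03, -6, -4, -4, -1, -5/8, -4/9, -2/17, 0, 0, 3/7, 1, 3, 4, 5]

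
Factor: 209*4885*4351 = 5^1*11^1*19^2*229^1*977^1 = 4442218715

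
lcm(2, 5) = 10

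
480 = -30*(-16)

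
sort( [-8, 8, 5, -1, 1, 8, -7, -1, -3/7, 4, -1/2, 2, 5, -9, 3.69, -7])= [-9, -8, -7, -7, -1, -1, -1/2, -3/7, 1, 2, 3.69, 4, 5, 5, 8, 8]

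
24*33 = 792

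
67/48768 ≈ 0.00137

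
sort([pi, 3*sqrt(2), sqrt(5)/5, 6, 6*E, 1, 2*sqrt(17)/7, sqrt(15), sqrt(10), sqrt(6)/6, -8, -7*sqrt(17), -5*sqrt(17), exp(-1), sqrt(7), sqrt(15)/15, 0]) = [-7*sqrt(17), -5*sqrt(17), -8, 0, sqrt(15)/15, exp(-1), sqrt(6)/6, sqrt(5)/5, 1, 2*sqrt(17)/7, sqrt(7), pi, sqrt(10), sqrt(15), 3*sqrt(2), 6, 6*E]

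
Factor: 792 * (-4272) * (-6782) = 2^8 * 3^3 * 11^1 * 89^1 * 3391^1 = 22946381568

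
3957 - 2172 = 1785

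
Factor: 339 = 3^1*113^1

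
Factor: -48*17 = -1*2^4*3^1*17^1 = -816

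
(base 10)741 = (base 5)10431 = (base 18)253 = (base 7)2106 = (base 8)1345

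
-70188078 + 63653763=-6534315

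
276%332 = 276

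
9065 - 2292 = 6773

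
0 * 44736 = 0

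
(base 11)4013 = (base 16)14da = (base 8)12332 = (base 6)40414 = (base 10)5338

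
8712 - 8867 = -155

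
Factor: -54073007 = -1*4517^1*11971^1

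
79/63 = 1 + 16/63 ≈ 1.25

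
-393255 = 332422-725677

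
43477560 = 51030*852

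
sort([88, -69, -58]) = [-69, -58, 88]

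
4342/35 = 124 + 2/35 ≈ 124.06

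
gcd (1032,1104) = 24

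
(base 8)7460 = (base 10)3888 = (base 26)5je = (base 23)781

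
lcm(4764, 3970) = 23820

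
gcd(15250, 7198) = 122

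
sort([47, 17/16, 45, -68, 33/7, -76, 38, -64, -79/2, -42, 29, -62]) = [-76, -68, -64, -62, -42, -79/2, 17/16, 33/7, 29, 38, 45, 47]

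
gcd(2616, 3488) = 872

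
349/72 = 4+61/72 ≈ 4.85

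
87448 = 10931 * 8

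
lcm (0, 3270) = 0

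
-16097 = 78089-94186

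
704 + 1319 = 2023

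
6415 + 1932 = 8347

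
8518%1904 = 902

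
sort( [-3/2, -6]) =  [-6, -3/2]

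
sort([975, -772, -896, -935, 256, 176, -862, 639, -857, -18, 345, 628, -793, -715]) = [-935, -896, -862, -857, -793, -772, -715, -18, 176, 256, 345, 628, 639, 975]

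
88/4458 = 44/2229 ≈ 0.0197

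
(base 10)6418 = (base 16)1912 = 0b1100100010010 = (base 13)2bc9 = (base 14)24a6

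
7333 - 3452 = 3881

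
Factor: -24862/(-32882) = 31^1*41^(-1) = 31/41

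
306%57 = 21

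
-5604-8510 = -14114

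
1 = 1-0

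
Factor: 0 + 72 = 2^3*3^2 = 72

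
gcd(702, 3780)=54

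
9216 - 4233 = 4983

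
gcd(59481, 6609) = 6609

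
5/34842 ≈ 0.000144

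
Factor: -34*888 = -1*2^4*3^1*17^1*37^1 = -30192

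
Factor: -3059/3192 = -1*2^(-3)*3^(-1)*23^1 = -23/24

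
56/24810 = 28/12405 ≈ 0.00226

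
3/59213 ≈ 0.0000507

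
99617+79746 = 179363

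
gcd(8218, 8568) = 14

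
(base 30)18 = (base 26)1c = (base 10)38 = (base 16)26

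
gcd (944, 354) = 118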